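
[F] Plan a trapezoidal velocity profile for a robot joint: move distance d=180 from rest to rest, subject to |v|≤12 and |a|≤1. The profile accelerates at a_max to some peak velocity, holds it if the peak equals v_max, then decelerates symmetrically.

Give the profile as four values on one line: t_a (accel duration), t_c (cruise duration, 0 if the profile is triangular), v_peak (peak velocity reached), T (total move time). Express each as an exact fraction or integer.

t_a=12 t_c=3 v_peak=12 T=27

v_max²/a_max = 12²/1 = 144
180 ≥ 144 → trapezoidal
t_a = 12/1 = 12; v_peak = 12
d_cruise = 180 − 144 = 36; t_c = 36/12 = 3
T = 2·12 + 3 = 27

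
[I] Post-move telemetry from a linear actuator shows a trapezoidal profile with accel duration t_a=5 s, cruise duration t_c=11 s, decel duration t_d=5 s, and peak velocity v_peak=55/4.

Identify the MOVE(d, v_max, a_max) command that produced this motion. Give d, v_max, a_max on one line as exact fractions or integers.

d=220 v_max=55/4 a_max=11/4

a_max = (55/4)/5 = 11/4
d_a = ½·55/4·5 = 275/8; d_c = 55/4·11 = 605/4
d = 2·275/8 + 605/4 = 220
t_c = 11 > 0 ⇒ limit active, v_max = 55/4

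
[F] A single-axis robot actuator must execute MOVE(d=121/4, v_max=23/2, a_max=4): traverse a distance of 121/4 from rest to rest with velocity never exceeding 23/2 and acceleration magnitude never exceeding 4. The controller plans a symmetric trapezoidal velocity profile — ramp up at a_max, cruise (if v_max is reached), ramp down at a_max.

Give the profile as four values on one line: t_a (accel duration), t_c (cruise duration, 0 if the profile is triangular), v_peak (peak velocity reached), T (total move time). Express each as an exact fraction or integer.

v_max²/a_max = (23/2)²/4 = 529/16
121/4 < 529/16 so t_c = 0
v_peak = √(121/4·4) = √121 = 11
t_a = 11/4; t_c = 0
T = 2·11/4 = 11/2

t_a=11/4 t_c=0 v_peak=11 T=11/2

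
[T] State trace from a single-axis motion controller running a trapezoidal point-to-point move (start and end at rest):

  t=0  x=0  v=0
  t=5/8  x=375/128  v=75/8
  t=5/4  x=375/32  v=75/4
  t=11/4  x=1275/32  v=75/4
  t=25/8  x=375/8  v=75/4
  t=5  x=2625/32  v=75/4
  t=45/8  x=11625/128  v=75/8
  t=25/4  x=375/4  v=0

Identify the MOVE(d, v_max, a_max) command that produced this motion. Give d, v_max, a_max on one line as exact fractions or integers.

d=375/4 v_max=75/4 a_max=15

final state: t=25/4, x=375/4, v=0 → d = 375/4
a_max = (75/8−0)/(5/8−0) = 15
max v = 75/4 over t∈[5/4,5] → v_max = 75/4
check: 75/4·(5/4+15/4) = 375/4 ✓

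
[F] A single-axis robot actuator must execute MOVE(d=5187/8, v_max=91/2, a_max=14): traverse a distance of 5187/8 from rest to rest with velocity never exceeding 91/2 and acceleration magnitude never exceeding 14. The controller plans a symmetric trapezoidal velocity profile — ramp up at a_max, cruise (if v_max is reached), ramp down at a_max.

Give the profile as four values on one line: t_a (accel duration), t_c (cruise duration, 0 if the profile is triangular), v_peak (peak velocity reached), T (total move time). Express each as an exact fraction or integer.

v_max²/a_max = (91/2)²/14 = 1183/8
5187/8 ≥ 1183/8 ⇒ cruise phase
t_a = (91/2)/14 = 13/4; v_peak = 91/2
d_cruise = 5187/8 − 1183/8 = 1001/2; t_c = (1001/2)/(91/2) = 11
T = 2·13/4 + 11 = 35/2

t_a=13/4 t_c=11 v_peak=91/2 T=35/2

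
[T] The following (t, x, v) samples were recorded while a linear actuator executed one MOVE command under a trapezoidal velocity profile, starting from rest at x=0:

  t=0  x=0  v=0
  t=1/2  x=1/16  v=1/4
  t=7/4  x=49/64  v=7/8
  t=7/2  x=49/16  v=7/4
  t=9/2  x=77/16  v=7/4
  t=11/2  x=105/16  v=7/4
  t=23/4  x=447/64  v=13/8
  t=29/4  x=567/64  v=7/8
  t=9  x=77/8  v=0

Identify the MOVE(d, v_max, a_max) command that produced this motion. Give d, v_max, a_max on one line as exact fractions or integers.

d=77/8 v_max=7/4 a_max=1/2

final state: t=9, x=77/8, v=0 → d = 77/8
a_max = (1/4−0)/(1/2−0) = 1/2
max v = 7/4 over t∈[7/2,11/2] → v_max = 7/4
check: 7/4·(7/2+2) = 77/8 ✓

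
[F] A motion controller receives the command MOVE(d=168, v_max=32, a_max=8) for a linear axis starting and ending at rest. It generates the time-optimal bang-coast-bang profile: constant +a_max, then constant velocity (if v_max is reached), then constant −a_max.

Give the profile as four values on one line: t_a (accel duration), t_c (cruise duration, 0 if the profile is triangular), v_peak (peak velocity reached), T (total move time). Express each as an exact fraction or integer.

(v_max)²/a_max = 32²/8 = 128
168 ≥ 128 → trapezoidal
t_a = 32/8 = 4; v_peak = 32
d_cruise = 168 − 128 = 40; t_c = 40/32 = 5/4
T = 2·4 + 5/4 = 37/4

t_a=4 t_c=5/4 v_peak=32 T=37/4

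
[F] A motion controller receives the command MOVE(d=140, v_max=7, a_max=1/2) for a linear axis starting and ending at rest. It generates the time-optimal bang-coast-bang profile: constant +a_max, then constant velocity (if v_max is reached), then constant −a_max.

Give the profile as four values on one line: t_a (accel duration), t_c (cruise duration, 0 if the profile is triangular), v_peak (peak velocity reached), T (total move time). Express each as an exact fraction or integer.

(v_max)²/a_max = 7²/(1/2) = 98
140 ≥ 98 → trapezoidal
t_a = 7/(1/2) = 14; v_peak = 7
d_cruise = 140 − 98 = 42; t_c = 42/7 = 6
T = 2·14 + 6 = 34

t_a=14 t_c=6 v_peak=7 T=34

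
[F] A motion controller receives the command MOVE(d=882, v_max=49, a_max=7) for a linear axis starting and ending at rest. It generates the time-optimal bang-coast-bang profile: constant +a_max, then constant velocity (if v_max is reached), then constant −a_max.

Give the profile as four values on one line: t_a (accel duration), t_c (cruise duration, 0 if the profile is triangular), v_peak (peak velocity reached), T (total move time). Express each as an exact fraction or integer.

(v_max)²/a_max = 49²/7 = 343
882 ≥ 343 → trapezoidal
t_a = 49/7 = 7; v_peak = 49
d_cruise = 882 − 343 = 539; t_c = 539/49 = 11
T = 2·7 + 11 = 25

t_a=7 t_c=11 v_peak=49 T=25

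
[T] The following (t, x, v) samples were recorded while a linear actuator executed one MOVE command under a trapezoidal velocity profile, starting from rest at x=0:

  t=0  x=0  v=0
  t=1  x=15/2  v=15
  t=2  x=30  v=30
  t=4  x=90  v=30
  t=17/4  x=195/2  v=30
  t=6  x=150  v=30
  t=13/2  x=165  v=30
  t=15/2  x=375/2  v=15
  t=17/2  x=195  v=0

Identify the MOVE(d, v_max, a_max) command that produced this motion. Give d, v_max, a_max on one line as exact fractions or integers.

d=195 v_max=30 a_max=15

final state: t=17/2, x=195, v=0 → d = 195
a_max = (15−0)/(1−0) = 15
max v = 30 over t∈[2,13/2] → v_max = 30
check: 30·(2+9/2) = 195 ✓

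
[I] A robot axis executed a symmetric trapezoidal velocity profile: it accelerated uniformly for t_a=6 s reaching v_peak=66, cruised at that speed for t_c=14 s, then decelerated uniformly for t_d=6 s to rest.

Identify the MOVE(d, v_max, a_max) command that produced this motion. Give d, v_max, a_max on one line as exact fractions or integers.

d=1320 v_max=66 a_max=11

a_max = 66/6 = 11
d_a = ½·66·6 = 198; d_c = 66·14 = 924
d = 2·198 + 924 = 1320
t_c = 14 > 0 → v_max = v_peak = 66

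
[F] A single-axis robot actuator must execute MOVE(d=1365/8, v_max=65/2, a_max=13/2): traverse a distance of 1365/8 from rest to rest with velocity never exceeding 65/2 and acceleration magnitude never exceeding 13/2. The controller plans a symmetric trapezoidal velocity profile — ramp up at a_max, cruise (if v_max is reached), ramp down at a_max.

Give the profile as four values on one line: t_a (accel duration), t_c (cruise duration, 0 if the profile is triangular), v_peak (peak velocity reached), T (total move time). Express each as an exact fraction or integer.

t_a=5 t_c=1/4 v_peak=65/2 T=41/4

(v_max)²/a_max = (65/2)²/(13/2) = 325/2
1365/8 ≥ 325/2 → trapezoidal
t_a = (65/2)/(13/2) = 5; v_peak = 65/2
d_cruise = 1365/8 − 325/2 = 65/8; t_c = (65/8)/(65/2) = 1/4
T = 2·5 + 1/4 = 41/4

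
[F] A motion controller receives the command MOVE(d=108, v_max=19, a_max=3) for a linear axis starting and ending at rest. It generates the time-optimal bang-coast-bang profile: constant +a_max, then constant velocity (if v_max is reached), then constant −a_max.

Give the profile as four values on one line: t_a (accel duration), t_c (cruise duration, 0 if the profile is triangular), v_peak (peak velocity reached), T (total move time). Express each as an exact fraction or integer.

vₘ²/aₘ = 19²/3 = 361/3
108 < 361/3 so t_c = 0
v_peak = √(108·3) = √324 = 18
t_a = 18/3 = 6; t_c = 0
T = 2·6 = 12

t_a=6 t_c=0 v_peak=18 T=12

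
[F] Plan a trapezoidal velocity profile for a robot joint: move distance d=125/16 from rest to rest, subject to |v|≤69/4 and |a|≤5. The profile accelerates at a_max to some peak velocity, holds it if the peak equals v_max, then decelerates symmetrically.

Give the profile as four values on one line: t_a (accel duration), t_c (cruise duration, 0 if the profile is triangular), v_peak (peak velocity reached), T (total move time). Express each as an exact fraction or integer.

t_a=5/4 t_c=0 v_peak=25/4 T=5/2

(v_max)²/a_max = (69/4)²/5 = 4761/80
125/16 < 4761/80 so t_c = 0
v_peak = √(125/16·5) = √(625/16) = 25/4
t_a = (25/4)/5 = 5/4; t_c = 0
T = 2·5/4 = 5/2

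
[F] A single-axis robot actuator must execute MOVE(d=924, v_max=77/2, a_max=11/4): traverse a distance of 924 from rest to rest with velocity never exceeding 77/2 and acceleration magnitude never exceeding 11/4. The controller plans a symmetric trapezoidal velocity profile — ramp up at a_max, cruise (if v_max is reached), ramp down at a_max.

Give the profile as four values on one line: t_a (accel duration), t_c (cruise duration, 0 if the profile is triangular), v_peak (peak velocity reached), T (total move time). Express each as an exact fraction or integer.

t_a=14 t_c=10 v_peak=77/2 T=38

vₘ²/aₘ = (77/2)²/(11/4) = 539
924 ≥ 539 → trapezoidal
t_a = (77/2)/(11/4) = 14; v_peak = 77/2
d_cruise = 924 − 539 = 385; t_c = 385/(77/2) = 10
T = 2·14 + 10 = 38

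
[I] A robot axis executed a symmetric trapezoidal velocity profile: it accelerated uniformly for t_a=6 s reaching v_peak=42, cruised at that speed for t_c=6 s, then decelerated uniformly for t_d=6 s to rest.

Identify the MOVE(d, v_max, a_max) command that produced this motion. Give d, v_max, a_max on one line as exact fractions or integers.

a_max = 42/6 = 7
d_a = ½·42·6 = 126; d_c = 42·6 = 252
d = 2·126 + 252 = 504
t_c = 6 > 0 so v_max = 42

d=504 v_max=42 a_max=7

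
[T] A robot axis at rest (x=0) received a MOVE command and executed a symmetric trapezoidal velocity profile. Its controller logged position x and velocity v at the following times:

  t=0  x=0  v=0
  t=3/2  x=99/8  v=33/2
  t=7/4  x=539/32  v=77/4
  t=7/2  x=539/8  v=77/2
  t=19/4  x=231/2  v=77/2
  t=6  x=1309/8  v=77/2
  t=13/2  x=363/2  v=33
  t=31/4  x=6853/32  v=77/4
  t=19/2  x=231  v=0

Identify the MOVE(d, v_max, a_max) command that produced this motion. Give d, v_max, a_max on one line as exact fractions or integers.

final state: t=19/2, x=231, v=0 → d = 231
a_max = (33/2−0)/(3/2−0) = 11
max v = 77/2 over t∈[7/2,6] → v_max = 77/2
check: 77/2·(7/2+5/2) = 231 ✓

d=231 v_max=77/2 a_max=11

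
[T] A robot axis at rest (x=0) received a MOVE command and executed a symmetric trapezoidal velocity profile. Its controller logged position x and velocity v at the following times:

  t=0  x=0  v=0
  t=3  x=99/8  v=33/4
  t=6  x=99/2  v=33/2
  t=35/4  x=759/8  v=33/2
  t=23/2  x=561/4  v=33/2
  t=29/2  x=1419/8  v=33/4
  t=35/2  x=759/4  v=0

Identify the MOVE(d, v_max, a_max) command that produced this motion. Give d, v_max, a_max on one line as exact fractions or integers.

final state: t=35/2, x=759/4, v=0 → d = 759/4
a_max = (33/4−0)/(3−0) = 11/4
max v = 33/2 over t∈[6,23/2] → v_max = 33/2
check: 33/2·(6+11/2) = 759/4 ✓

d=759/4 v_max=33/2 a_max=11/4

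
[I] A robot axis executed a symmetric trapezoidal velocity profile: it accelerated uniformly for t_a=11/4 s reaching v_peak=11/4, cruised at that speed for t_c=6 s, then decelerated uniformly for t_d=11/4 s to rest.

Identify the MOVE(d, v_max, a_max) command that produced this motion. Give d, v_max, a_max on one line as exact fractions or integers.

a_max = (11/4)/(11/4) = 1
d_a = ½·11/4·11/4 = 121/32; d_c = 11/4·6 = 33/2
d = 2·121/32 + 33/2 = 385/16
t_c = 6 > 0 ⇒ limit active, v_max = 11/4

d=385/16 v_max=11/4 a_max=1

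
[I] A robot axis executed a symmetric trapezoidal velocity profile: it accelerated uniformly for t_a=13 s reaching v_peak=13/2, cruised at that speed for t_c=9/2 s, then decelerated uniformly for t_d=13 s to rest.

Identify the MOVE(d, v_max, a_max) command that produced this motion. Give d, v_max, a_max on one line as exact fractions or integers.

a_max = (13/2)/13 = 1/2
d_a = ½·13/2·13 = 169/4; d_c = 13/2·9/2 = 117/4
d = 2·169/4 + 117/4 = 455/4
t_c = 9/2 > 0 → v_max = v_peak = 13/2

d=455/4 v_max=13/2 a_max=1/2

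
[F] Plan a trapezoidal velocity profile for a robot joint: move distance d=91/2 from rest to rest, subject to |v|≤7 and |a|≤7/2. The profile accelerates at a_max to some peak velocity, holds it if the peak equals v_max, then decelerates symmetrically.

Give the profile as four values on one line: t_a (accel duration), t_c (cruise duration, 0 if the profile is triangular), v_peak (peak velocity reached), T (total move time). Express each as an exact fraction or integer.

v_max²/a_max = 7²/(7/2) = 14
91/2 ≥ 14 ⇒ cruise phase
t_a = 7/(7/2) = 2; v_peak = 7
d_cruise = 91/2 − 14 = 63/2; t_c = (63/2)/7 = 9/2
T = 2·2 + 9/2 = 17/2

t_a=2 t_c=9/2 v_peak=7 T=17/2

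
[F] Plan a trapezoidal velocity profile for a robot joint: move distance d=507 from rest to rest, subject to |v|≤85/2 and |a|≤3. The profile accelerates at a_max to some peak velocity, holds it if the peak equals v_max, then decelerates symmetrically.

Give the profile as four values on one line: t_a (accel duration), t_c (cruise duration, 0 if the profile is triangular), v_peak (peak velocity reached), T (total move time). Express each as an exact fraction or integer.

v_max²/a_max = (85/2)²/3 = 7225/12
507 < 7225/12 so t_c = 0
v_peak = √(507·3) = √1521 = 39
t_a = 39/3 = 13; t_c = 0
T = 2·13 = 26

t_a=13 t_c=0 v_peak=39 T=26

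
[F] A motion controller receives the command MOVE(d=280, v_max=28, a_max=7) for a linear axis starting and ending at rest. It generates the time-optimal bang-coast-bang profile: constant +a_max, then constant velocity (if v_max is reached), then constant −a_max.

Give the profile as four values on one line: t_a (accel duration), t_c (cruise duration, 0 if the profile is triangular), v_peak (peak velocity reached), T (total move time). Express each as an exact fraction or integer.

(v_max)²/a_max = 28²/7 = 112
280 ≥ 112 ⇒ cruise phase
t_a = 28/7 = 4; v_peak = 28
d_cruise = 280 − 112 = 168; t_c = 168/28 = 6
T = 2·4 + 6 = 14

t_a=4 t_c=6 v_peak=28 T=14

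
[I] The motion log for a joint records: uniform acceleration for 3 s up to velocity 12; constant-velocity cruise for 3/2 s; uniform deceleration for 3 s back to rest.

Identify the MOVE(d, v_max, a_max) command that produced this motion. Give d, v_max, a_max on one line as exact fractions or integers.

d=54 v_max=12 a_max=4

a_max = 12/3 = 4
d_a = ½·12·3 = 18; d_c = 12·3/2 = 18
d = 2·18 + 18 = 54
t_c = 3/2 > 0 ⇒ limit active, v_max = 12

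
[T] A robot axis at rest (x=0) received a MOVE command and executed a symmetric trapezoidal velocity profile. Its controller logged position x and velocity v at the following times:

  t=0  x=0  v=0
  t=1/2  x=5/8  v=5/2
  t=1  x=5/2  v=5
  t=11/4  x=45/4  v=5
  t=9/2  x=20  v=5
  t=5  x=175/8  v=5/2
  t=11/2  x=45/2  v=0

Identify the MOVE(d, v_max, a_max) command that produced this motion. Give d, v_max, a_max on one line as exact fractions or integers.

final state: t=11/2, x=45/2, v=0 → d = 45/2
a_max = (5/2−0)/(1/2−0) = 5
max v = 5 over t∈[1,9/2] → v_max = 5
check: 5·(1+7/2) = 45/2 ✓

d=45/2 v_max=5 a_max=5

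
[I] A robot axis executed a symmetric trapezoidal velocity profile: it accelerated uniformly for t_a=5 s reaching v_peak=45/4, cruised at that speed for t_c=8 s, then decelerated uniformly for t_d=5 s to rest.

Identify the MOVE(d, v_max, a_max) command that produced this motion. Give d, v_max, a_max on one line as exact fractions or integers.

d=585/4 v_max=45/4 a_max=9/4

a_max = (45/4)/5 = 9/4
d_a = ½·45/4·5 = 225/8; d_c = 45/4·8 = 90
d = 2·225/8 + 90 = 585/4
t_c = 8 > 0 so v_max = 45/4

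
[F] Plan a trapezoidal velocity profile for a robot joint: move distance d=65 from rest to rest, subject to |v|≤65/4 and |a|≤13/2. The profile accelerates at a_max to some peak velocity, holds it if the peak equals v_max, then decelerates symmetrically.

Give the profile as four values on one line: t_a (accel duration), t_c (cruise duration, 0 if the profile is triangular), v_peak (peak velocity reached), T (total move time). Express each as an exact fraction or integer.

t_a=5/2 t_c=3/2 v_peak=65/4 T=13/2

v_max²/a_max = (65/4)²/(13/2) = 325/8
65 ≥ 325/8 → trapezoidal
t_a = (65/4)/(13/2) = 5/2; v_peak = 65/4
d_cruise = 65 − 325/8 = 195/8; t_c = (195/8)/(65/4) = 3/2
T = 2·5/2 + 3/2 = 13/2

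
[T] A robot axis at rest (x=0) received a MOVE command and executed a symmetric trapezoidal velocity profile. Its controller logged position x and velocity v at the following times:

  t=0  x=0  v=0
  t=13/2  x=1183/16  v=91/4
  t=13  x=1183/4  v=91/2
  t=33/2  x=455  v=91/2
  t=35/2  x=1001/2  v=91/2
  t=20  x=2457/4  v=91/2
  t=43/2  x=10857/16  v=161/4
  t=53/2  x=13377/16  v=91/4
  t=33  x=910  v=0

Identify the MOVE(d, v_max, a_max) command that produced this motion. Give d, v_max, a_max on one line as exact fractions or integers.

final state: t=33, x=910, v=0 → d = 910
a_max = (91/4−0)/(13/2−0) = 7/2
max v = 91/2 over t∈[13,20] → v_max = 91/2
check: 91/2·(13+7) = 910 ✓

d=910 v_max=91/2 a_max=7/2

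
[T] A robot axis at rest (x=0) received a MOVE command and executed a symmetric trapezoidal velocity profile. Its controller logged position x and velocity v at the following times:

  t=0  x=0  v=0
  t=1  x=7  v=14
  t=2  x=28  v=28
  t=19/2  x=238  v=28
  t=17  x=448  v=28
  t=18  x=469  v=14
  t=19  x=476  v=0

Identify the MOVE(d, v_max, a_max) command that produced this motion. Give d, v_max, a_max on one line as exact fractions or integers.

final state: t=19, x=476, v=0 → d = 476
a_max = (14−0)/(1−0) = 14
max v = 28 over t∈[2,17] → v_max = 28
check: 28·(2+15) = 476 ✓

d=476 v_max=28 a_max=14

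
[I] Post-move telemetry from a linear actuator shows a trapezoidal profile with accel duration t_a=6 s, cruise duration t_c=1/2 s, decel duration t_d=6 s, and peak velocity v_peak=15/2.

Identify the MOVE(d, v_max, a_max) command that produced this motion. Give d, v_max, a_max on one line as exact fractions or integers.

a_max = (15/2)/6 = 5/4
d_a = ½·15/2·6 = 45/2; d_c = 15/2·1/2 = 15/4
d = 2·45/2 + 15/4 = 195/4
t_c = 1/2 > 0 ⇒ limit active, v_max = 15/2

d=195/4 v_max=15/2 a_max=5/4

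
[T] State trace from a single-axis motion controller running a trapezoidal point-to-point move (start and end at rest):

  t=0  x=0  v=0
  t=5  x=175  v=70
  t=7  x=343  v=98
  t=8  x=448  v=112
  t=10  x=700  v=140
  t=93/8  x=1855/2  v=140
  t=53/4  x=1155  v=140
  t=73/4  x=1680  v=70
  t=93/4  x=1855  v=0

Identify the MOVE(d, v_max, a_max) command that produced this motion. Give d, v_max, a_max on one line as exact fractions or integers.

final state: t=93/4, x=1855, v=0 → d = 1855
a_max = (70−0)/(5−0) = 14
max v = 140 over t∈[10,53/4] → v_max = 140
check: 140·(10+13/4) = 1855 ✓

d=1855 v_max=140 a_max=14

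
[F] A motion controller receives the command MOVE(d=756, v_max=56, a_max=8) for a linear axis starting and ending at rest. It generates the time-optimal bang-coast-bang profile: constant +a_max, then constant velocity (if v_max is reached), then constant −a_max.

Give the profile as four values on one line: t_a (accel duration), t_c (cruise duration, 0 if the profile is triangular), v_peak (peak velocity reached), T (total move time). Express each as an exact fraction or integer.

t_a=7 t_c=13/2 v_peak=56 T=41/2

(v_max)²/a_max = 56²/8 = 392
756 ≥ 392 so v_max reached
t_a = 56/8 = 7; v_peak = 56
d_cruise = 756 − 392 = 364; t_c = 364/56 = 13/2
T = 2·7 + 13/2 = 41/2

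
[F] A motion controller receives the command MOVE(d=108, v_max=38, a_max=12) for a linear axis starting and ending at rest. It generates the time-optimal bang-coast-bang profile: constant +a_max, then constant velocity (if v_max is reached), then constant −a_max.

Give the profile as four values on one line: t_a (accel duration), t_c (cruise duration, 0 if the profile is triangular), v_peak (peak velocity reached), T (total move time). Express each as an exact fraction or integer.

vₘ²/aₘ = 38²/12 = 361/3
108 < 361/3 so t_c = 0
v_peak = √(108·12) = √1296 = 36
t_a = 36/12 = 3; t_c = 0
T = 2·3 = 6

t_a=3 t_c=0 v_peak=36 T=6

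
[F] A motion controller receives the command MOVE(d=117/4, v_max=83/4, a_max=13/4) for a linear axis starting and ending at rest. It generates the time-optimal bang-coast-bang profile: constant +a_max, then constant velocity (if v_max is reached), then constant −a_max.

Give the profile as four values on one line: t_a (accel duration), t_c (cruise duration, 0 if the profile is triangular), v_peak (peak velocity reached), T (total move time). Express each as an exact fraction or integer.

t_a=3 t_c=0 v_peak=39/4 T=6

(v_max)²/a_max = (83/4)²/(13/4) = 6889/52
117/4 < 6889/52 so t_c = 0
v_peak = √(117/4·13/4) = √(1521/16) = 39/4
t_a = (39/4)/(13/4) = 3; t_c = 0
T = 2·3 = 6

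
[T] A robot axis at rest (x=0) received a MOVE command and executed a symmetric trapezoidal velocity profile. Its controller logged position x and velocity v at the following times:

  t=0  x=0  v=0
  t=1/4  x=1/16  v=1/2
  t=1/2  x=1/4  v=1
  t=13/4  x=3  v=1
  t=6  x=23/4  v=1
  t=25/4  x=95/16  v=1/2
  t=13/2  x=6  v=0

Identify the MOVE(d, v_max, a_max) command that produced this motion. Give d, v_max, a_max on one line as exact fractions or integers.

final state: t=13/2, x=6, v=0 → d = 6
a_max = (1/2−0)/(1/4−0) = 2
max v = 1 over t∈[1/2,6] → v_max = 1
check: 1·(1/2+11/2) = 6 ✓

d=6 v_max=1 a_max=2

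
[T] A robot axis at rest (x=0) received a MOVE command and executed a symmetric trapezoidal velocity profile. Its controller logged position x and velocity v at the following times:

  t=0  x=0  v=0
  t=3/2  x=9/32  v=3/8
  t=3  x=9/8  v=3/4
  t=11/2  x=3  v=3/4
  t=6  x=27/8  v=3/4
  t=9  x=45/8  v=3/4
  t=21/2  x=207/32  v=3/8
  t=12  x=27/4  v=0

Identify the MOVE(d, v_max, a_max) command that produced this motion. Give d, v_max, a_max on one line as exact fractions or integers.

d=27/4 v_max=3/4 a_max=1/4

final state: t=12, x=27/4, v=0 → d = 27/4
a_max = (3/8−0)/(3/2−0) = 1/4
max v = 3/4 over t∈[3,9] → v_max = 3/4
check: 3/4·(3+6) = 27/4 ✓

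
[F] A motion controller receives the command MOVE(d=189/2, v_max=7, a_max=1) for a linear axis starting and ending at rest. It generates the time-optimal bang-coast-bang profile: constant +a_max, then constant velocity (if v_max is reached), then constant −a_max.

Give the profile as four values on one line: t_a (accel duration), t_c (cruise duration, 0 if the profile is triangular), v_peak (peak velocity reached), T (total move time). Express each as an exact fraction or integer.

(v_max)²/a_max = 7²/1 = 49
189/2 ≥ 49 ⇒ cruise phase
t_a = 7/1 = 7; v_peak = 7
d_cruise = 189/2 − 49 = 91/2; t_c = (91/2)/7 = 13/2
T = 2·7 + 13/2 = 41/2

t_a=7 t_c=13/2 v_peak=7 T=41/2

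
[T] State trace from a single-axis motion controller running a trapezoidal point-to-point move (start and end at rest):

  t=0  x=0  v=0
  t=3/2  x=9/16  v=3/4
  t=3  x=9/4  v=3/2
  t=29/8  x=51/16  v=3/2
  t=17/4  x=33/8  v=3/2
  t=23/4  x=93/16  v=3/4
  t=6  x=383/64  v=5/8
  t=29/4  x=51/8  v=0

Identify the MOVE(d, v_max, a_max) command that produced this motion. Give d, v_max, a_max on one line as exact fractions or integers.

d=51/8 v_max=3/2 a_max=1/2

final state: t=29/4, x=51/8, v=0 → d = 51/8
a_max = (3/4−0)/(3/2−0) = 1/2
max v = 3/2 over t∈[3,17/4] → v_max = 3/2
check: 3/2·(3+5/4) = 51/8 ✓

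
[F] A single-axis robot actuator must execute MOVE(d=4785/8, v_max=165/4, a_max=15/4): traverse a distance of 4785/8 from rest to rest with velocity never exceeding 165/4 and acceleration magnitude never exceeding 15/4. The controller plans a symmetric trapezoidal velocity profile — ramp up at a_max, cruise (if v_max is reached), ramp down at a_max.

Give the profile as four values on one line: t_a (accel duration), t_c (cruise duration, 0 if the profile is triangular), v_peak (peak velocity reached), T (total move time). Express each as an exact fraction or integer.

t_a=11 t_c=7/2 v_peak=165/4 T=51/2

v_max²/a_max = (165/4)²/(15/4) = 1815/4
4785/8 ≥ 1815/4 ⇒ cruise phase
t_a = (165/4)/(15/4) = 11; v_peak = 165/4
d_cruise = 4785/8 − 1815/4 = 1155/8; t_c = (1155/8)/(165/4) = 7/2
T = 2·11 + 7/2 = 51/2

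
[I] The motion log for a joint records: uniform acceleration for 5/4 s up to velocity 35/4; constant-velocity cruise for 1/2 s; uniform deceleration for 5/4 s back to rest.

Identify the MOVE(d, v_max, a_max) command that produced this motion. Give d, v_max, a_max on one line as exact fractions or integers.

d=245/16 v_max=35/4 a_max=7

a_max = (35/4)/(5/4) = 7
d_a = ½·35/4·5/4 = 175/32; d_c = 35/4·1/2 = 35/8
d = 2·175/32 + 35/8 = 245/16
t_c = 1/2 > 0 so v_max = 35/4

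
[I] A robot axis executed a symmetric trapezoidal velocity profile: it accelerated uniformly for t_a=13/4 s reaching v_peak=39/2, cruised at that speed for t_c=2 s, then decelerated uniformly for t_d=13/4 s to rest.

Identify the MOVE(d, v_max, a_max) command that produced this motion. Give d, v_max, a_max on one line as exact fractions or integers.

d=819/8 v_max=39/2 a_max=6

a_max = (39/2)/(13/4) = 6
d_a = ½·39/2·13/4 = 507/16; d_c = 39/2·2 = 39
d = 2·507/16 + 39 = 819/8
t_c = 2 > 0 → v_max = v_peak = 39/2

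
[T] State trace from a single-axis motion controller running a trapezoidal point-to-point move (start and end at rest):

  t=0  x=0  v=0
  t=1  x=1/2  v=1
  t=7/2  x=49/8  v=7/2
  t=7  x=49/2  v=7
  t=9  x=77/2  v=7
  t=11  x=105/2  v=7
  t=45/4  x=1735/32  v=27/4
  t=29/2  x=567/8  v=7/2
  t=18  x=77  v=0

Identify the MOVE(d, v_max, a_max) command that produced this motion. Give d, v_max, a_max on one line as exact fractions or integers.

final state: t=18, x=77, v=0 → d = 77
a_max = (1−0)/(1−0) = 1
max v = 7 over t∈[7,11] → v_max = 7
check: 7·(7+4) = 77 ✓

d=77 v_max=7 a_max=1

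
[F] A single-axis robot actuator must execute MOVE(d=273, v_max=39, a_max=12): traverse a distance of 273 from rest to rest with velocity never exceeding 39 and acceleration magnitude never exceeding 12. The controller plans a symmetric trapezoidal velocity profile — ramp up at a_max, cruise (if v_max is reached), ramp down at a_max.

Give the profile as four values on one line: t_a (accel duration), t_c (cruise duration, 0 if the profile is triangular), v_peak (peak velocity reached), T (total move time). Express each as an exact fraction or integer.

t_a=13/4 t_c=15/4 v_peak=39 T=41/4

(v_max)²/a_max = 39²/12 = 507/4
273 ≥ 507/4 so v_max reached
t_a = 39/12 = 13/4; v_peak = 39
d_cruise = 273 − 507/4 = 585/4; t_c = (585/4)/39 = 15/4
T = 2·13/4 + 15/4 = 41/4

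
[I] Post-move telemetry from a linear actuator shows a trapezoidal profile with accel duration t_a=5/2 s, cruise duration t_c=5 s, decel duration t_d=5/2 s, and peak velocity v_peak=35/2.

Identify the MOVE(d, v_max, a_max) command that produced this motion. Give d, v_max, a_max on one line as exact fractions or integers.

a_max = (35/2)/(5/2) = 7
d_a = ½·35/2·5/2 = 175/8; d_c = 35/2·5 = 175/2
d = 2·175/8 + 175/2 = 525/4
t_c = 5 > 0 ⇒ limit active, v_max = 35/2

d=525/4 v_max=35/2 a_max=7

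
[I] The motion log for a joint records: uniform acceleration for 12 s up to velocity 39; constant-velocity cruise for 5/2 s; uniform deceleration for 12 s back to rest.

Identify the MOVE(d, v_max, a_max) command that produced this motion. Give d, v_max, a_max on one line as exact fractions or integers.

d=1131/2 v_max=39 a_max=13/4

a_max = 39/12 = 13/4
d_a = ½·39·12 = 234; d_c = 39·5/2 = 195/2
d = 2·234 + 195/2 = 1131/2
t_c = 5/2 > 0 so v_max = 39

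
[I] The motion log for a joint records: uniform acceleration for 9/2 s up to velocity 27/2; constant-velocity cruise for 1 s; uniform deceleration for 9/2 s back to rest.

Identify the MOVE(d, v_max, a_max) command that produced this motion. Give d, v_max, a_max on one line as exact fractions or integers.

a_max = (27/2)/(9/2) = 3
d_a = ½·27/2·9/2 = 243/8; d_c = 27/2·1 = 27/2
d = 2·243/8 + 27/2 = 297/4
t_c = 1 > 0 → v_max = v_peak = 27/2

d=297/4 v_max=27/2 a_max=3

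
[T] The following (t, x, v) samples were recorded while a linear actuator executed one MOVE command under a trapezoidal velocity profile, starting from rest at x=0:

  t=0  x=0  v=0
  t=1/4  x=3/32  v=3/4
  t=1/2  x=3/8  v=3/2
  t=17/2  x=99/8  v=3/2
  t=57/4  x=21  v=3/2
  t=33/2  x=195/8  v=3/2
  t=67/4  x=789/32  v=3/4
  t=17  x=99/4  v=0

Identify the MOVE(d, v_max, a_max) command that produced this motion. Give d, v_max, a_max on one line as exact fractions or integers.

final state: t=17, x=99/4, v=0 → d = 99/4
a_max = (3/4−0)/(1/4−0) = 3
max v = 3/2 over t∈[1/2,33/2] → v_max = 3/2
check: 3/2·(1/2+16) = 99/4 ✓

d=99/4 v_max=3/2 a_max=3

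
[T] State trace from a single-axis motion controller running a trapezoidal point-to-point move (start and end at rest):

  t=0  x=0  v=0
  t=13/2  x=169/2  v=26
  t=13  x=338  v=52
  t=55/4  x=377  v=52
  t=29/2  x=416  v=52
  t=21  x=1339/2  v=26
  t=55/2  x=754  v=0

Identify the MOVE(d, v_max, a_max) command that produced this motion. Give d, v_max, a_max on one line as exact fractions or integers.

final state: t=55/2, x=754, v=0 → d = 754
a_max = (26−0)/(13/2−0) = 4
max v = 52 over t∈[13,29/2] → v_max = 52
check: 52·(13+3/2) = 754 ✓

d=754 v_max=52 a_max=4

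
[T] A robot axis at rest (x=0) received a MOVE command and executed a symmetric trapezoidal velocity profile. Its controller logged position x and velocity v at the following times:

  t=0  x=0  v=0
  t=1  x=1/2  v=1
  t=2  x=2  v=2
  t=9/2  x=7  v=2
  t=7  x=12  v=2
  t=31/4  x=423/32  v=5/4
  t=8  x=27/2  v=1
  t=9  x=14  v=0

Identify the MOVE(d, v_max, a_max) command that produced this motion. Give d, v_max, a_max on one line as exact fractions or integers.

d=14 v_max=2 a_max=1

final state: t=9, x=14, v=0 → d = 14
a_max = (1−0)/(1−0) = 1
max v = 2 over t∈[2,7] → v_max = 2
check: 2·(2+5) = 14 ✓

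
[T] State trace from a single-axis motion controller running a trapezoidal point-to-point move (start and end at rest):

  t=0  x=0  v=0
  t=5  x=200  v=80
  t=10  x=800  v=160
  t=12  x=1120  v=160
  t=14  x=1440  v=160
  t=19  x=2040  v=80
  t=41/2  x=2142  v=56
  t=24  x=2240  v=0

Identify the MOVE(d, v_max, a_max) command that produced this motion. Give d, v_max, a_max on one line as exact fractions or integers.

d=2240 v_max=160 a_max=16

final state: t=24, x=2240, v=0 → d = 2240
a_max = (80−0)/(5−0) = 16
max v = 160 over t∈[10,14] → v_max = 160
check: 160·(10+4) = 2240 ✓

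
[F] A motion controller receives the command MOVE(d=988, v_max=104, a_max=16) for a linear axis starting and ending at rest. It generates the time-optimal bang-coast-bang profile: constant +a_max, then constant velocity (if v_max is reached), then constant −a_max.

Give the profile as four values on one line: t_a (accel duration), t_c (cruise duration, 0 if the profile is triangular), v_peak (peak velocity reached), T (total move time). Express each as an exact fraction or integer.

vₘ²/aₘ = 104²/16 = 676
988 ≥ 676 so v_max reached
t_a = 104/16 = 13/2; v_peak = 104
d_cruise = 988 − 676 = 312; t_c = 312/104 = 3
T = 2·13/2 + 3 = 16

t_a=13/2 t_c=3 v_peak=104 T=16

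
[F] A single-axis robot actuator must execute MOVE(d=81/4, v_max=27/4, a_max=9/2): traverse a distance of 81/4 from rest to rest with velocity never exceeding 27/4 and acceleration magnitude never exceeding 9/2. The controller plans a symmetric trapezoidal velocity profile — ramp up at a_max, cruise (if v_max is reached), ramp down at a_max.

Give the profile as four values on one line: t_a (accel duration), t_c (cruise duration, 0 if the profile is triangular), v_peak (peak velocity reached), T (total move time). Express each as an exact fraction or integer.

t_a=3/2 t_c=3/2 v_peak=27/4 T=9/2

v_max²/a_max = (27/4)²/(9/2) = 81/8
81/4 ≥ 81/8 → trapezoidal
t_a = (27/4)/(9/2) = 3/2; v_peak = 27/4
d_cruise = 81/4 − 81/8 = 81/8; t_c = (81/8)/(27/4) = 3/2
T = 2·3/2 + 3/2 = 9/2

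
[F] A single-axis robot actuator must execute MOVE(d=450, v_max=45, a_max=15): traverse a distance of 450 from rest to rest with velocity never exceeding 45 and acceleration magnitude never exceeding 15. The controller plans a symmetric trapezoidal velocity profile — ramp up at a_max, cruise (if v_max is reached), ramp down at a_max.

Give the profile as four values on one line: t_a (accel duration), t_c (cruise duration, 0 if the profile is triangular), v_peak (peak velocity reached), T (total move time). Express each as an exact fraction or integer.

vₘ²/aₘ = 45²/15 = 135
450 ≥ 135 → trapezoidal
t_a = 45/15 = 3; v_peak = 45
d_cruise = 450 − 135 = 315; t_c = 315/45 = 7
T = 2·3 + 7 = 13

t_a=3 t_c=7 v_peak=45 T=13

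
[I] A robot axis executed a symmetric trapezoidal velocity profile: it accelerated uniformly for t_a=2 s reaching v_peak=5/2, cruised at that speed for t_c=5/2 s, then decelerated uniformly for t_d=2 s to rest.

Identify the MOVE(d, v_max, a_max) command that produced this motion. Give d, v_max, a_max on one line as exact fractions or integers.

a_max = (5/2)/2 = 5/4
d_a = ½·5/2·2 = 5/2; d_c = 5/2·5/2 = 25/4
d = 2·5/2 + 25/4 = 45/4
t_c = 5/2 > 0 ⇒ limit active, v_max = 5/2

d=45/4 v_max=5/2 a_max=5/4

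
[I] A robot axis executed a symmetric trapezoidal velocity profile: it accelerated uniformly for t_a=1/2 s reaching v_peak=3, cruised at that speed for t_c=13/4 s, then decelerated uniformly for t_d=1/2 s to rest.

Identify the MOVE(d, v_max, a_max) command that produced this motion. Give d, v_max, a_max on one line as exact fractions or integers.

a_max = 3/(1/2) = 6
d_a = ½·3·1/2 = 3/4; d_c = 3·13/4 = 39/4
d = 2·3/4 + 39/4 = 45/4
t_c = 13/4 > 0 ⇒ limit active, v_max = 3

d=45/4 v_max=3 a_max=6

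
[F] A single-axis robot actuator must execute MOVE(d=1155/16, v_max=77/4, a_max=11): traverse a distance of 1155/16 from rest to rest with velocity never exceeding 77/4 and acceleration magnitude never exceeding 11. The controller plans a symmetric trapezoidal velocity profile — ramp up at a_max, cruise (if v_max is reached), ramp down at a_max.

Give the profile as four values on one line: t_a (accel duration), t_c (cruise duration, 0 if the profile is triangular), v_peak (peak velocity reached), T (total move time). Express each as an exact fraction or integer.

v_max²/a_max = (77/4)²/11 = 539/16
1155/16 ≥ 539/16 ⇒ cruise phase
t_a = (77/4)/11 = 7/4; v_peak = 77/4
d_cruise = 1155/16 − 539/16 = 77/2; t_c = (77/2)/(77/4) = 2
T = 2·7/4 + 2 = 11/2

t_a=7/4 t_c=2 v_peak=77/4 T=11/2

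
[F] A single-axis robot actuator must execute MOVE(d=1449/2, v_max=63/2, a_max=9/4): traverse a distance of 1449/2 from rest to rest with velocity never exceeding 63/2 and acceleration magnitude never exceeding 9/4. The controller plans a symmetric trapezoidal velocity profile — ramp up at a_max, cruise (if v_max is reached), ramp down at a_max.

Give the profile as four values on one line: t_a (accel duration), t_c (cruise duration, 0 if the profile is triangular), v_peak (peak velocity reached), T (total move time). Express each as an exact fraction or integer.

t_a=14 t_c=9 v_peak=63/2 T=37

(v_max)²/a_max = (63/2)²/(9/4) = 441
1449/2 ≥ 441 ⇒ cruise phase
t_a = (63/2)/(9/4) = 14; v_peak = 63/2
d_cruise = 1449/2 − 441 = 567/2; t_c = (567/2)/(63/2) = 9
T = 2·14 + 9 = 37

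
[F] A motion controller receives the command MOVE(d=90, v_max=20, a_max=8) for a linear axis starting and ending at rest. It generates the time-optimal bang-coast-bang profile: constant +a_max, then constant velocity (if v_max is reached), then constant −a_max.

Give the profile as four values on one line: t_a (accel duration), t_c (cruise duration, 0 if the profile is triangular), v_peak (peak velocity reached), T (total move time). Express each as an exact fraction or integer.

vₘ²/aₘ = 20²/8 = 50
90 ≥ 50 → trapezoidal
t_a = 20/8 = 5/2; v_peak = 20
d_cruise = 90 − 50 = 40; t_c = 40/20 = 2
T = 2·5/2 + 2 = 7

t_a=5/2 t_c=2 v_peak=20 T=7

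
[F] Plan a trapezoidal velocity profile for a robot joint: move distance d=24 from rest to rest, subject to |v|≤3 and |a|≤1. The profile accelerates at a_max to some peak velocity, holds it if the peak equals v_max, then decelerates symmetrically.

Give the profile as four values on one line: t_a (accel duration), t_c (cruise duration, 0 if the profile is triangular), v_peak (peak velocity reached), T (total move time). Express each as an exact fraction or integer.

(v_max)²/a_max = 3²/1 = 9
24 ≥ 9 ⇒ cruise phase
t_a = 3/1 = 3; v_peak = 3
d_cruise = 24 − 9 = 15; t_c = 15/3 = 5
T = 2·3 + 5 = 11

t_a=3 t_c=5 v_peak=3 T=11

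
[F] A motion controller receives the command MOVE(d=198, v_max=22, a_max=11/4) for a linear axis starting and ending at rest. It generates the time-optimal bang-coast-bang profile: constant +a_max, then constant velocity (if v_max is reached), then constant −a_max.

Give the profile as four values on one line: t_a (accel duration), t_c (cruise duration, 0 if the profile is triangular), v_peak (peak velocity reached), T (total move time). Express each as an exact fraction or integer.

vₘ²/aₘ = 22²/(11/4) = 176
198 ≥ 176 ⇒ cruise phase
t_a = 22/(11/4) = 8; v_peak = 22
d_cruise = 198 − 176 = 22; t_c = 22/22 = 1
T = 2·8 + 1 = 17

t_a=8 t_c=1 v_peak=22 T=17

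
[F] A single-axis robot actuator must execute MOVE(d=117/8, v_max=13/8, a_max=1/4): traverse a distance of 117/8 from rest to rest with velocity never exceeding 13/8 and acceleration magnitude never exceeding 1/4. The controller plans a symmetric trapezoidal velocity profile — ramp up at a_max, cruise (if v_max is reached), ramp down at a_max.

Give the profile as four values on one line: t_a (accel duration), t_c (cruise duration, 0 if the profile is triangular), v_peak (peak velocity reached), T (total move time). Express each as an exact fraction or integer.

t_a=13/2 t_c=5/2 v_peak=13/8 T=31/2

vₘ²/aₘ = (13/8)²/(1/4) = 169/16
117/8 ≥ 169/16 → trapezoidal
t_a = (13/8)/(1/4) = 13/2; v_peak = 13/8
d_cruise = 117/8 − 169/16 = 65/16; t_c = (65/16)/(13/8) = 5/2
T = 2·13/2 + 5/2 = 31/2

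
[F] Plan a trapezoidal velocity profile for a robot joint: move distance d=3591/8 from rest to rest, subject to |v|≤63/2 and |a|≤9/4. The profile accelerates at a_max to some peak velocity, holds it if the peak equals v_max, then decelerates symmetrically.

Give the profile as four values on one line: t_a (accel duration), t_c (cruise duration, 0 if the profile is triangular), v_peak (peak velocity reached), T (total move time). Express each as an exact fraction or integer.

vₘ²/aₘ = (63/2)²/(9/4) = 441
3591/8 ≥ 441 ⇒ cruise phase
t_a = (63/2)/(9/4) = 14; v_peak = 63/2
d_cruise = 3591/8 − 441 = 63/8; t_c = (63/8)/(63/2) = 1/4
T = 2·14 + 1/4 = 113/4

t_a=14 t_c=1/4 v_peak=63/2 T=113/4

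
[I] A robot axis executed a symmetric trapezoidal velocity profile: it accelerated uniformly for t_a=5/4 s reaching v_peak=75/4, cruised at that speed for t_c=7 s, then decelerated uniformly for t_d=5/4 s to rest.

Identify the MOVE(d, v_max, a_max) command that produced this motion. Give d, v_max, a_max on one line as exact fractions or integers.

d=2475/16 v_max=75/4 a_max=15

a_max = (75/4)/(5/4) = 15
d_a = ½·75/4·5/4 = 375/32; d_c = 75/4·7 = 525/4
d = 2·375/32 + 525/4 = 2475/16
t_c = 7 > 0 ⇒ limit active, v_max = 75/4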